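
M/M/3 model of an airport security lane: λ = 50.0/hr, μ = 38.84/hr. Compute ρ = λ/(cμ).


ρ = λ/(cμ) = 50.0/(3·38.84) = 50.0/116.52 = 0.4291

Final: 0.4291


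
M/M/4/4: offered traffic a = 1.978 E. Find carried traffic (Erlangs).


B(4,1.978) = 0.092950 (Erlang-B)
Carried load = a(1 − B) = 1.978·(1 − 0.092950) = 1.978·0.907050 = 1.7941 E

Final: 1.7941 Erlangs


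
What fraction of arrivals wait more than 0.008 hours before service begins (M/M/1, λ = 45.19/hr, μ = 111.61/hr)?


ρ = 45.19/111.61 = 0.4049
P(Wq > t) = ρ·e^{−(μ−λ)t} = 0.4049·e^{−0.5314}
= 0.4049·0.587805 = 0.237998

Final: 0.237998


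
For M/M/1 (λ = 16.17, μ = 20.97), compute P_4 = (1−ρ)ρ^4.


ρ = 16.17/20.97 = 0.7711
P_n = (1−ρ)·ρ^n = (1 − 0.7711)·0.7711^4 = 0.2289·0.353546 = 0.080926

Final: 0.080926


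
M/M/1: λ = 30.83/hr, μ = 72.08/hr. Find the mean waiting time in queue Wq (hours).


ρ = 30.83/72.08 = 0.4277
Wq = ρ/(μ−λ) = 0.4277/(72.08 − 30.83) = 0.4277/41.25 = 0.01037 hr

Final: 0.01037 hr


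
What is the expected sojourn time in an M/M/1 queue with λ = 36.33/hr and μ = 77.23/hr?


W = 1/(μ−λ) = 1/(77.23 − 36.33) = 1/40.90 = 0.02445 hr

Final: 0.02445 hr


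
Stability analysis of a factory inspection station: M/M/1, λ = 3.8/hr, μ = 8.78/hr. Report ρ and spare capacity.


Total capacity cμ = 1·8.78 = 8.78/hr
ρ = λ/(cμ) = 3.8/8.78 = 0.4328
Stable ⇔ ρ < 1: YES
Spare capacity = cμ − λ = 8.78 − 3.8 = 4.98/hr

Final: ρ = 0.4328; stable; margin = 4.98/hr


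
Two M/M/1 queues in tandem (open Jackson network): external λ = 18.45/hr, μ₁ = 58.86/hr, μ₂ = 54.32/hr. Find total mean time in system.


Each node sees arrival rate λ = 18.45/hr (tandem ⇒ throughput preserved).
W₁ = 1/(μ₁−λ) = 1/(58.86−18.45) = 0.02475 hr
W₂ = 1/(μ₂−λ) = 1/(54.32−18.45) = 0.02788 hr
W_total = W₁ + W₂ = 0.02475 + 0.02788 = 0.05262 hr

Final: 0.05262 hr


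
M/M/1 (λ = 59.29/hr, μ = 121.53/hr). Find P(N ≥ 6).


ρ = 59.29/121.53 = 0.4879
P(N ≥ n) = ρ^n = 0.4879^6 = 0.013483

Final: 0.013483


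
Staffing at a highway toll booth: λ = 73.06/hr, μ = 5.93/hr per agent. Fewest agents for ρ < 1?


Stability requires cμ > λ ⇔ c > λ/μ.
λ/μ = 73.06/5.93 = 12.3204
Minimum integer c = ⌊12.3204⌋ + 1 = 13
Check: 13·5.93 = 77.09 > 73.06, while 12·5.93 = 71.16 ≤ 73.06

Final: 13 servers


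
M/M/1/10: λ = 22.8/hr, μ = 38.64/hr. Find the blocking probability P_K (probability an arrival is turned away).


ρ = λ/μ = 22.8/38.64 = 0.5901
P_K = (1−ρ)ρ^K/(1−ρ^(K+1)) = (0.4099·0.005117)/(1 − 0.003019)
= 0.002097/0.996981 = 0.002104

Final: 0.002104


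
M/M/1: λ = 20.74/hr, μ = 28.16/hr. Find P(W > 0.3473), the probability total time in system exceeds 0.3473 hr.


W ~ Exponential(μ−λ) for M/M/1.
μ − λ = 28.16 − 20.74 = 7.4200
P(W > t) = e^{−(μ−λ)t} = e^{−2.5770} = 0.076004

Final: 0.076004


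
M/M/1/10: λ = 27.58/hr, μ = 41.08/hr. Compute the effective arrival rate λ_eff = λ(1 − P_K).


ρ = 0.6714; P_K = (1−ρ)ρ^10/(1−ρ^11) = 0.006192
λ_eff = λ(1 − P_K) = 27.58·(1 − 0.006192) = 27.58·0.993808 = 27.4092 /hr

Final: 27.4092 /hr


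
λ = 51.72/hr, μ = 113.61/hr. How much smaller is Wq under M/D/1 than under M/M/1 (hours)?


ρ = 51.72/113.61 = 0.4552
Wq(M/M/1) = ρ/(μ−λ) = 0.4552/61.89 = 0.007356 hr
Wq(M/D/1) = ρ/(2(μ−λ)) = 0.003678 hr
Savings = 0.007356 − 0.003678 = 0.003678 hr

Final: 0.003678 hr


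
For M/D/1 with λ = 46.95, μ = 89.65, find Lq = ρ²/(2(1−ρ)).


ρ = 46.95/89.65 = 0.5237
M/D/1: Lq = ρ²/(2(1−ρ)) = 0.2743/(2·0.4763) = 0.28791

Final: 0.28791


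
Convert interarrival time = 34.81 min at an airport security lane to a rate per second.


λ = 1/(interarrival time) in consistent units.
1 second = 0.0166667 min, so λ = 0.0166667/34.81 = 0.0004788 per second

Final: 0.0004788 /sec


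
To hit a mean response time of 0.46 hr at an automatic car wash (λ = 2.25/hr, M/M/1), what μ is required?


W = 1/(μ−λ) ⇒ μ − λ = 1/W = 1/0.46 = 2.1739
μ = λ + 1/W = 2.25 + 2.1739 = 4.4239 per hr

Final: 4.4239 /hr


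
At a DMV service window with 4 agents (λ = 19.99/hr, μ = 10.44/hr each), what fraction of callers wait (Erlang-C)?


a = λ/μ = 1.9148; ρ = a/4 = 0.4787
P₀ = 0.143016 (from M/M/c formula)
C(c,a) = [a^c/(c!(1−ρ))]·P₀ = [13.44154/(24·0.5213)]·0.143016
= 1.07434·0.143016 = 0.153647

Final: 0.153647


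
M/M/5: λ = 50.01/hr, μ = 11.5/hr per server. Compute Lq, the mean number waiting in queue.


a = λ/μ = 4.3487; ρ = a/5 = 0.8697
P₀ = 0.006998
Lq = P₀·a^c·ρ / (c!·(1−ρ)²) = 0.006998·1555.23160·0.8697/(120·0.01697)
= 4.64860

Final: 4.64860


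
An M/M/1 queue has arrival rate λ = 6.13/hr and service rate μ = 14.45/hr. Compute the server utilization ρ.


ρ = λ/μ = 6.13/14.45 = 0.4242

Final: 0.4242


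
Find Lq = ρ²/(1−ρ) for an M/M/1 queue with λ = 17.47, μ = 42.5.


ρ = 17.47/42.5 = 0.4111
Lq = ρ²/(1−ρ) = 0.1690/0.5889 = 0.2869

Final: 0.2869


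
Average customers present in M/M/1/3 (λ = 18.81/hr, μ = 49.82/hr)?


ρ = 18.81/49.82 = 0.3776
L = ρ[1 − (K+1)ρ^K + Kρ^(K+1)] / [(1−ρ)(1−ρ^(K+1))]
Numerator: 0.3776·(1 − 4·0.053821 + 3·0.020321) = 0.319293
Denominator: (0.6224)·(0.979679) = 0.609792
L = 0.319293/0.609792 = 0.5236

Final: 0.5236


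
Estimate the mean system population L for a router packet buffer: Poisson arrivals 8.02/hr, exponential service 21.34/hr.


ρ = λ/μ = 8.02/21.34 = 0.3758
L = ρ/(1−ρ) = 0.3758/(1 − 0.3758) = 0.3758/0.6242 = 0.6021

Final: 0.6021


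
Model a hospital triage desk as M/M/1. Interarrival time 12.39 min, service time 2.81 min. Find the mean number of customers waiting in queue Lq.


λ = 60/12.39 = 4.8426 /hr
μ = 60/2.81 = 21.3523 /hr
ρ = λ/μ = 4.8426/21.3523 = 0.2268
Lq = ρ²/(1−ρ) = 0.05144/0.7732 = 0.06652

Final: 0.06652


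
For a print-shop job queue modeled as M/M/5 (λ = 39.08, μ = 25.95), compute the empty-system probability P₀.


a = λ/μ = 39.08/25.95 = 1.5060; ρ = a/c = 0.3012
Σ_{k=0}^{4} a^k/k! (terms k=0..4) = 1.00000 + 1.50597 + 1.13398 + 0.56925 + 0.21432 = 4.42351
Tail: a^5/(5!(1−ρ)) = 7.74615/(120·0.6988) = 0.09237
P₀ = 1/(4.42351 + 0.09237) = 1/4.51589 = 0.221440

Final: 0.221440


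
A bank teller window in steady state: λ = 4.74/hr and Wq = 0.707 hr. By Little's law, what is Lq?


Lq = λWq = 4.74·0.707 = 3.3512

Final: 3.3512


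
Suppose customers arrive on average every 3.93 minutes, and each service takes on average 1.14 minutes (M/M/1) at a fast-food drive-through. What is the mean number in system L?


λ = 60/3.93 = 15.2672 /hr
μ = 60/1.14 = 52.6316 /hr
ρ = λ/μ = 15.2672/52.6316 = 0.2901
L = ρ/(1−ρ) = 0.2901/0.7099 = 0.4086

Final: 0.4086


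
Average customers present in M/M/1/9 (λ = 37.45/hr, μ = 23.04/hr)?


ρ = 37.45/23.04 = 1.6254
L = ρ[1 − (K+1)ρ^K + Kρ^(K+1)] / [(1−ρ)(1−ρ^(K+1))]
Numerator: 1.6254·(1 − 10·79.199807 + 9·128.734062) = 597.523338
Denominator: (-0.6254)·(-127.734062) = 79.889229
L = 597.523338/79.889229 = 7.4794

Final: 7.4794


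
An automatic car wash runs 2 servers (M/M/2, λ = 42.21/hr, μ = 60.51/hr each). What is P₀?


a = λ/μ = 42.21/60.51 = 0.6976; ρ = a/c = 0.3488
Σ_{k=0}^{1} a^k/k! (terms k=0..1) = 1.00000 + 0.69757 = 1.69757
Tail: a^2/(2!(1−ρ)) = 0.48660/(2·0.6512) = 0.37361
P₀ = 1/(1.69757 + 0.37361) = 1/2.07118 = 0.482816

Final: 0.482816


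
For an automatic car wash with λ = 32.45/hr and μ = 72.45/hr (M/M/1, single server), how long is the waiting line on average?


ρ = 32.45/72.45 = 0.4479
Lq = ρ²/(1−ρ) = 0.2006/0.5521 = 0.3634

Final: 0.3634


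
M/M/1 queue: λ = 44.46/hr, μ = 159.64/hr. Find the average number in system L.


ρ = λ/μ = 44.46/159.64 = 0.2785
L = ρ/(1−ρ) = 0.2785/(1 − 0.2785) = 0.2785/0.7215 = 0.3860

Final: 0.3860


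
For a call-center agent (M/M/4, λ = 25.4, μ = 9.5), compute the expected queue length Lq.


a = λ/μ = 2.6737; ρ = a/4 = 0.6684
P₀ = 0.059329
Lq = P₀·a^c·ρ / (c!·(1−ρ)²) = 0.059329·51.10230·0.6684/(24·0.10994)
= 0.76802

Final: 0.76802


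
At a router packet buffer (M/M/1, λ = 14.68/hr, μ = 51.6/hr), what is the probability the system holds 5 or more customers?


ρ = 14.68/51.6 = 0.2845
P(N ≥ n) = ρ^n = 0.2845^5 = 0.001864

Final: 0.001864


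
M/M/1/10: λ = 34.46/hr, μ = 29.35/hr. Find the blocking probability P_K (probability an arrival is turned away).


ρ = λ/μ = 34.46/29.35 = 1.1741
P_K = (1−ρ)ρ^K/(1−ρ^(K+1)) = (-0.1741·4.978192)/(1 − 5.844924)
= -0.866731/-4.844924 = 0.178895

Final: 0.178895


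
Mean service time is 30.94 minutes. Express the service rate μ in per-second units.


μ = 1/(service time) in consistent units.
1 second = 0.0166667 min, so μ = 0.0166667/30.94 = 0.0005387 per second

Final: 0.0005387 /sec


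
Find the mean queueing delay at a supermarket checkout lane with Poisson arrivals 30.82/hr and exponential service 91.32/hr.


ρ = 30.82/91.32 = 0.3375
Wq = ρ/(μ−λ) = 0.3375/(91.32 − 30.82) = 0.3375/60.50 = 0.005578 hr

Final: 0.005578 hr


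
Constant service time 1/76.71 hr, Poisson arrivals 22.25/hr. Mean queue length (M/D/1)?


ρ = 22.25/76.71 = 0.2901
M/D/1: Lq = ρ²/(2(1−ρ)) = 0.08413/(2·0.7099) = 0.05925

Final: 0.05925


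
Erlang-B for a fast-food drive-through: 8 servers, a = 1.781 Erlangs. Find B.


B(c,a) = (a^c/c!) / Σ_{k=0}^{c} a^k/k!
a^8/8! = 0.002511
Σ terms (k=0..8): 1.00000 + 1.78100 + 1.58598 + 0.94154 + 0.41922 + 0.14933 + 0.04433 + 0.01128 + 0.002511 = 5.935187
B = 0.002511/5.935187 = 0.0004230

Final: 0.0004230


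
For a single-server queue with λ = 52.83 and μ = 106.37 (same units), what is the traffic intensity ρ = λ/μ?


ρ = λ/μ = 52.83/106.37 = 0.4967

Final: 0.4967


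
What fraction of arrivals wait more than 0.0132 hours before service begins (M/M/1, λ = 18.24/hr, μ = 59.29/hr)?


ρ = 18.24/59.29 = 0.3076
P(Wq > t) = ρ·e^{−(μ−λ)t} = 0.3076·e^{−0.5419}
= 0.3076·0.581665 = 0.178944

Final: 0.178944


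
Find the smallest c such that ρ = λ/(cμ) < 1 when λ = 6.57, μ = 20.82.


Stability requires cμ > λ ⇔ c > λ/μ.
λ/μ = 6.57/20.82 = 0.3156
Minimum integer c = ⌊0.3156⌋ + 1 = 1
Check: 1·20.82 = 20.82 > 6.57, while 0·20.82 = 0.00 ≤ 6.57

Final: 1 servers


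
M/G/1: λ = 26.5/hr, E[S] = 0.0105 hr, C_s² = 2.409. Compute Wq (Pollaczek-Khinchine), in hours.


ρ = λ·E[S] = 26.5·0.0105 = 0.2782
E[S²] = E[S]²(1+C_s²) = 0.0105²·(1+2.409) = 0.0003758
Wq = λ·E[S²]/(2(1−ρ)) = 26.5·0.0003758/(2·0.7218) = 0.006900 hr

Final: 0.006900 hr


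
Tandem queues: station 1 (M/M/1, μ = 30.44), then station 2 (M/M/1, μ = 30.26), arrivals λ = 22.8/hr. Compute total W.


Each node sees arrival rate λ = 22.8/hr (tandem ⇒ throughput preserved).
W₁ = 1/(μ₁−λ) = 1/(30.44−22.8) = 0.13089 hr
W₂ = 1/(μ₂−λ) = 1/(30.26−22.8) = 0.13405 hr
W_total = W₁ + W₂ = 0.13089 + 0.13405 = 0.26494 hr

Final: 0.26494 hr


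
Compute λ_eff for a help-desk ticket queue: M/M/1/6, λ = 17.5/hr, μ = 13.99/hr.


ρ = 1.2509; P_K = (1−ρ)ρ^6/(1−ρ^7) = 0.253461
λ_eff = λ(1 − P_K) = 17.5·(1 − 0.253461) = 17.5·0.746539 = 13.0644 /hr

Final: 13.0644 /hr


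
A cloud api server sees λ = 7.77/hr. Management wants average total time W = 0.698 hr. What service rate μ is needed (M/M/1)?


W = 1/(μ−λ) ⇒ μ − λ = 1/W = 1/0.698 = 1.4327
μ = λ + 1/W = 7.77 + 1.4327 = 9.2027 per hr

Final: 9.2027 /hr


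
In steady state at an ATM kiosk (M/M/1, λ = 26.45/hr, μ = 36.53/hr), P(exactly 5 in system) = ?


ρ = 26.45/36.53 = 0.7241
P_n = (1−ρ)·ρ^n = (1 − 0.7241)·0.7241^5 = 0.2759·0.199012 = 0.054915

Final: 0.054915


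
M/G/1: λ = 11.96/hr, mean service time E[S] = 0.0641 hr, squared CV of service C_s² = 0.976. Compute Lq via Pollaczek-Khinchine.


ρ = λ·E[S] = 11.96·0.0641 = 0.7666
Lq = ρ²(1+C_s²)/(2(1−ρ)) = 0.5877·(1+0.976)/(2·0.2334)
= 0.5877·1.9760/0.4667 = 2.48829

Final: 2.48829


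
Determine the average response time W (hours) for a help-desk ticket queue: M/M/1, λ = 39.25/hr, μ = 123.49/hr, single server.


W = 1/(μ−λ) = 1/(123.49 − 39.25) = 1/84.24 = 0.01187 hr

Final: 0.01187 hr


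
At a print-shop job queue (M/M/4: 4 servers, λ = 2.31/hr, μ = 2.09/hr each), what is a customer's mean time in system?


a = 1.1053; ρ = 0.2763; P₀ = 0.330358
Lq = P₀·a^c·ρ/(c!(1−ρ)²) = 0.01084
Wq = Lq/λ = 0.01084/2.31 = 0.004692 hr
W = Wq + 1/μ = 0.004692 + 0.47847 = 0.48316 hr

Final: 0.48316 hr


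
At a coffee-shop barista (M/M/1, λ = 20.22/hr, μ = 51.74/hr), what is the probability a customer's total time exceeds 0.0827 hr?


W ~ Exponential(μ−λ) for M/M/1.
μ − λ = 51.74 − 20.22 = 31.5200
P(W > t) = e^{−(μ−λ)t} = e^{−2.6067} = 0.073777

Final: 0.073777


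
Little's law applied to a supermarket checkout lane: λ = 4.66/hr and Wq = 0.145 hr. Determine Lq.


Lq = λWq = 4.66·0.145 = 0.6757

Final: 0.6757


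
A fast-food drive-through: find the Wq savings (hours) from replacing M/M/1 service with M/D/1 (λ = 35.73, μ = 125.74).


ρ = 35.73/125.74 = 0.2842
Wq(M/M/1) = ρ/(μ−λ) = 0.2842/90.01 = 0.003157 hr
Wq(M/D/1) = ρ/(2(μ−λ)) = 0.001578 hr
Savings = 0.003157 − 0.001578 = 0.001578 hr

Final: 0.001578 hr


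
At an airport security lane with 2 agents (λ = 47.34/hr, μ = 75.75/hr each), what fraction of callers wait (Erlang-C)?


a = λ/μ = 0.6250; ρ = a/2 = 0.3125
P₀ = 0.523838 (from M/M/c formula)
C(c,a) = [a^c/(c!(1−ρ))]·P₀ = [0.39056/(2·0.6875)]·0.523838
= 0.28404·0.523838 = 0.148789

Final: 0.148789


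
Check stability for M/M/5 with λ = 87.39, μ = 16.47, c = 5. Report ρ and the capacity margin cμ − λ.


Total capacity cμ = 5·16.47 = 82.35/hr
ρ = λ/(cμ) = 87.39/82.35 = 1.0612
Stable ⇔ ρ < 1: NO
Spare capacity = cμ − λ = 82.35 − 87.39 = -5.04/hr

Final: ρ = 1.0612; unstable; margin = -5.04/hr


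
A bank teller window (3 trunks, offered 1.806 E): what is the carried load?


B(3,1.806) = 0.181183 (Erlang-B)
Carried load = a(1 − B) = 1.806·(1 − 0.181183) = 1.806·0.818817 = 1.4788 E

Final: 1.4788 Erlangs


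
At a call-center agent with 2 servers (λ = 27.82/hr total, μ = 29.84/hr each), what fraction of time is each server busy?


ρ = λ/(cμ) = 27.82/(2·29.84) = 27.82/59.68 = 0.4662

Final: 0.4662


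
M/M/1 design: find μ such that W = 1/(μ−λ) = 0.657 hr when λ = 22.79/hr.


W = 1/(μ−λ) ⇒ μ − λ = 1/W = 1/0.657 = 1.5221
μ = λ + 1/W = 22.79 + 1.5221 = 24.3121 per hr

Final: 24.3121 /hr


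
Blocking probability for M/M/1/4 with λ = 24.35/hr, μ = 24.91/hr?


ρ = λ/μ = 24.35/24.91 = 0.9775
P_K = (1−ρ)ρ^K/(1−ρ^(K+1)) = (0.02248·0.913063)/(1 − 0.892537)
= 0.020527/0.107463 = 0.191010

Final: 0.191010


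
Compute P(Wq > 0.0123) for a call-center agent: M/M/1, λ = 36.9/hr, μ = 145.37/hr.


ρ = 36.9/145.37 = 0.2538
P(Wq > t) = ρ·e^{−(μ−λ)t} = 0.2538·e^{−1.3342}
= 0.2538·0.263374 = 0.066853

Final: 0.066853


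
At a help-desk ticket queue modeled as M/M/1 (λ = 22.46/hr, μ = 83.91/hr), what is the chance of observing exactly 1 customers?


ρ = 22.46/83.91 = 0.2677
P_n = (1−ρ)·ρ^n = (1 − 0.2677)·0.2677^1 = 0.7323·0.267668 = 0.196022

Final: 0.196022


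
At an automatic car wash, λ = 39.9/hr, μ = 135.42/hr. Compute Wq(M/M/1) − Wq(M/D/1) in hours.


ρ = 39.9/135.42 = 0.2946
Wq(M/M/1) = ρ/(μ−λ) = 0.2946/95.52 = 0.003085 hr
Wq(M/D/1) = ρ/(2(μ−λ)) = 0.001542 hr
Savings = 0.003085 − 0.001542 = 0.001542 hr

Final: 0.001542 hr


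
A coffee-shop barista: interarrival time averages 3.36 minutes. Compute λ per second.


λ = 1/(interarrival time) in consistent units.
1 second = 0.0166667 min, so λ = 0.0166667/3.36 = 0.004960 per second

Final: 0.004960 /sec


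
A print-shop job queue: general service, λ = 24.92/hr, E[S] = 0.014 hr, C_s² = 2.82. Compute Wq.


ρ = λ·E[S] = 24.92·0.014 = 0.3489
E[S²] = E[S]²(1+C_s²) = 0.014²·(1+2.82) = 0.0007487
Wq = λ·E[S²]/(2(1−ρ)) = 24.92·0.0007487/(2·0.6511) = 0.01433 hr

Final: 0.01433 hr


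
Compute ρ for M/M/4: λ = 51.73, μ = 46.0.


ρ = λ/(cμ) = 51.73/(4·46.0) = 51.73/184.00 = 0.2811

Final: 0.2811


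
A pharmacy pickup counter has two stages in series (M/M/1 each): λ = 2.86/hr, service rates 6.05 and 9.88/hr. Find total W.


Each node sees arrival rate λ = 2.86/hr (tandem ⇒ throughput preserved).
W₁ = 1/(μ₁−λ) = 1/(6.05−2.86) = 0.31348 hr
W₂ = 1/(μ₂−λ) = 1/(9.88−2.86) = 0.14245 hr
W_total = W₁ + W₂ = 0.31348 + 0.14245 = 0.45593 hr

Final: 0.45593 hr


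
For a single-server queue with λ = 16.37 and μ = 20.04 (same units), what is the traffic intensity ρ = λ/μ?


ρ = λ/μ = 16.37/20.04 = 0.8169

Final: 0.8169


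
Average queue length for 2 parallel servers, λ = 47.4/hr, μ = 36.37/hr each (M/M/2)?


a = λ/μ = 1.3033; ρ = a/2 = 0.6516
P₀ = 0.210921
Lq = P₀·a^c·ρ / (c!·(1−ρ)²) = 0.210921·1.69852·0.6516/(2·0.12136)
= 0.96183

Final: 0.96183


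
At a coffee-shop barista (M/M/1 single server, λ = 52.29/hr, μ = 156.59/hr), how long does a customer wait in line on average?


ρ = 52.29/156.59 = 0.3339
Wq = ρ/(μ−λ) = 0.3339/(156.59 − 52.29) = 0.3339/104.30 = 0.003202 hr

Final: 0.003202 hr


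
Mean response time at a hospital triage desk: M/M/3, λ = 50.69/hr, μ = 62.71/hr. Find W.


a = 0.8083; ρ = 0.2694; P₀ = 0.443359
Lq = P₀·a^c·ρ/(c!(1−ρ)²) = 0.01970
Wq = Lq/λ = 0.01970/50.69 = 0.0003887 hr
W = Wq + 1/μ = 0.0003887 + 0.01595 = 0.01634 hr

Final: 0.01634 hr


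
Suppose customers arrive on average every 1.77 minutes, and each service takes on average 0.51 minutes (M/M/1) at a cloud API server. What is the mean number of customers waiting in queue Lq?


λ = 60/1.77 = 33.8983 /hr
μ = 60/0.51 = 117.6471 /hr
ρ = λ/μ = 33.8983/117.6471 = 0.2881
Lq = ρ²/(1−ρ) = 0.08302/0.7119 = 0.1166

Final: 0.1166


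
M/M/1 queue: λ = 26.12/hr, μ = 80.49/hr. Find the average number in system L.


ρ = λ/μ = 26.12/80.49 = 0.3245
L = ρ/(1−ρ) = 0.3245/(1 − 0.3245) = 0.3245/0.6755 = 0.4804

Final: 0.4804


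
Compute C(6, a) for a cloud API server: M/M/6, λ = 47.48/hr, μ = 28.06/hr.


a = λ/μ = 1.6921; ρ = a/6 = 0.2820
P₀ = 0.184037 (from M/M/c formula)
C(c,a) = [a^c/(c!(1−ρ))]·P₀ = [23.47136/(720·0.7180)]·0.184037
= 0.04540·0.184037 = 0.008356

Final: 0.008356


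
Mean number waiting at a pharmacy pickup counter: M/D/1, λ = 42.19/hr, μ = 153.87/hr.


ρ = 42.19/153.87 = 0.2742
M/D/1: Lq = ρ²/(2(1−ρ)) = 0.07518/(2·0.7258) = 0.05179

Final: 0.05179


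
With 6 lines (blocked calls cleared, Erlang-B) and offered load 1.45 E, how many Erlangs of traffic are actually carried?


B(6,1.45) = 0.003030 (Erlang-B)
Carried load = a(1 − B) = 1.45·(1 − 0.003030) = 1.45·0.996970 = 1.4456 E

Final: 1.4456 Erlangs


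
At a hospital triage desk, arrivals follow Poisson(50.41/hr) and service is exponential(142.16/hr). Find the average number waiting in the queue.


ρ = 50.41/142.16 = 0.3546
Lq = ρ²/(1−ρ) = 0.1257/0.6454 = 0.1948

Final: 0.1948


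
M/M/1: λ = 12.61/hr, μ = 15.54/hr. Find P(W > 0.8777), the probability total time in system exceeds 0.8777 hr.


W ~ Exponential(μ−λ) for M/M/1.
μ − λ = 15.54 − 12.61 = 2.9300
P(W > t) = e^{−(μ−λ)t} = e^{−2.5717} = 0.076409

Final: 0.076409


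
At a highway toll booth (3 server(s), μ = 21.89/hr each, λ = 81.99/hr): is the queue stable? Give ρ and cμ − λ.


Total capacity cμ = 3·21.89 = 65.67/hr
ρ = λ/(cμ) = 81.99/65.67 = 1.2485
Stable ⇔ ρ < 1: NO
Spare capacity = cμ − λ = 65.67 − 81.99 = -16.32/hr

Final: ρ = 1.2485; unstable; margin = -16.32/hr


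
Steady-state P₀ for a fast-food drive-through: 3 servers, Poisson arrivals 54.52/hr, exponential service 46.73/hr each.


a = λ/μ = 54.52/46.73 = 1.1667; ρ = a/c = 0.3889
Σ_{k=0}^{2} a^k/k! (terms k=0..2) = 1.00000 + 1.16670 + 0.68060 = 2.84730
Tail: a^3/(3!(1−ρ)) = 1.58811/(6·0.6111) = 0.43313
P₀ = 1/(2.84730 + 0.43313) = 1/3.28043 = 0.304838

Final: 0.304838


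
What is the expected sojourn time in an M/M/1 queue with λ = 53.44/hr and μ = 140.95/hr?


W = 1/(μ−λ) = 1/(140.95 − 53.44) = 1/87.51 = 0.01143 hr

Final: 0.01143 hr


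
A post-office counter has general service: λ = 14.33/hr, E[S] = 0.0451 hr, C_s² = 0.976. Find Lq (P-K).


ρ = λ·E[S] = 14.33·0.0451 = 0.6463
Lq = ρ²(1+C_s²)/(2(1−ρ)) = 0.4177·(1+0.976)/(2·0.3537)
= 0.4177·1.9760/0.7074 = 1.16667

Final: 1.16667


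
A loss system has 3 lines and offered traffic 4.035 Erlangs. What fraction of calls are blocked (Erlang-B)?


B(c,a) = (a^c/c!) / Σ_{k=0}^{c} a^k/k!
a^3/3! = 10.949124
Σ terms (k=0..3): 1.00000 + 4.03500 + 8.14061 + 10.94912 = 24.124736
B = 10.949124/24.124736 = 0.453855

Final: 0.453855


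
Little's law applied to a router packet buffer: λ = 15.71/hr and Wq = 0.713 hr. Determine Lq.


Lq = λWq = 15.71·0.713 = 11.2012

Final: 11.2012


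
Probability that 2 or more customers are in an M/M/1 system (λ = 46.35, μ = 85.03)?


ρ = 46.35/85.03 = 0.5451
P(N ≥ n) = ρ^n = 0.5451^2 = 0.297136

Final: 0.297136


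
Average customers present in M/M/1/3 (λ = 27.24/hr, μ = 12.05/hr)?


ρ = 27.24/12.05 = 2.2606
L = ρ[1 − (K+1)ρ^K + Kρ^(K+1)] / [(1−ρ)(1−ρ^(K+1))]
Numerator: 2.2606·(1 − 4·11.552079 + 3·26.114410) = 74.904152
Denominator: (-1.2606)·(-25.114410) = 31.658746
L = 74.904152/31.658746 = 2.3660

Final: 2.3660


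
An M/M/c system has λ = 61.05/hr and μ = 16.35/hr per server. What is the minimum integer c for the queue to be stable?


Stability requires cμ > λ ⇔ c > λ/μ.
λ/μ = 61.05/16.35 = 3.7339
Minimum integer c = ⌊3.7339⌋ + 1 = 4
Check: 4·16.35 = 65.40 > 61.05, while 3·16.35 = 49.05 ≤ 61.05

Final: 4 servers


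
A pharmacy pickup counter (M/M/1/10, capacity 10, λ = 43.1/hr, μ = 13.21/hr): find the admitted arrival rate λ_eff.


ρ = 3.2627; P_K = (1−ρ)ρ^10/(1−ρ^11) = 0.693505
λ_eff = λ(1 − P_K) = 43.1·(1 − 0.693505) = 43.1·0.306495 = 13.2099 /hr

Final: 13.2099 /hr


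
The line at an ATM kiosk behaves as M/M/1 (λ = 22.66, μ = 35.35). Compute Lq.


ρ = 22.66/35.35 = 0.6410
Lq = ρ²/(1−ρ) = 0.4109/0.3590 = 1.1446

Final: 1.1446


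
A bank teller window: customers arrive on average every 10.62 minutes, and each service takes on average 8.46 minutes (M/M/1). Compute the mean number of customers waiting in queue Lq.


λ = 60/10.62 = 5.6497 /hr
μ = 60/8.46 = 7.0922 /hr
ρ = λ/μ = 5.6497/7.0922 = 0.7966
Lq = ρ²/(1−ρ) = 0.6346/0.2034 = 3.1201

Final: 3.1201


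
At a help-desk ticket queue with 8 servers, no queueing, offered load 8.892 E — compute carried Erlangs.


B(8,8.892) = 0.283572 (Erlang-B)
Carried load = a(1 − B) = 8.892·(1 − 0.283572) = 8.892·0.716428 = 6.3705 E

Final: 6.3705 Erlangs


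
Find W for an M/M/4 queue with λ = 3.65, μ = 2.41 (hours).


a = 1.5145; ρ = 0.3786; P₀ = 0.217712
Lq = P₀·a^c·ρ/(c!(1−ρ)²) = 0.04680
Wq = Lq/λ = 0.04680/3.65 = 0.01282 hr
W = Wq + 1/μ = 0.01282 + 0.41494 = 0.42776 hr

Final: 0.42776 hr


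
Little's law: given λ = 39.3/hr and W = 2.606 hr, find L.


L = λW = 39.3·2.606 = 102.4158

Final: 102.4158


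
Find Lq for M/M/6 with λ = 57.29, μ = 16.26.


a = λ/μ = 3.5234; ρ = a/6 = 0.5872
P₀ = 0.028245
Lq = P₀·a^c·ρ / (c!·(1−ρ)²) = 0.028245·1913.15292·0.5872/(720·0.17038)
= 0.25867

Final: 0.25867


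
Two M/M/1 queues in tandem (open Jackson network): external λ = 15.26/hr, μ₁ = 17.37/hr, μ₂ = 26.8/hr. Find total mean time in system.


Each node sees arrival rate λ = 15.26/hr (tandem ⇒ throughput preserved).
W₁ = 1/(μ₁−λ) = 1/(17.37−15.26) = 0.47393 hr
W₂ = 1/(μ₂−λ) = 1/(26.8−15.26) = 0.08666 hr
W_total = W₁ + W₂ = 0.47393 + 0.08666 = 0.56059 hr

Final: 0.56059 hr


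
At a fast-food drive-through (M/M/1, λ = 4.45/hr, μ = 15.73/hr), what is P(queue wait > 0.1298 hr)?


ρ = 4.45/15.73 = 0.2829
P(Wq > t) = ρ·e^{−(μ−λ)t} = 0.2829·e^{−1.4641}
= 0.2829·0.231276 = 0.065428

Final: 0.065428


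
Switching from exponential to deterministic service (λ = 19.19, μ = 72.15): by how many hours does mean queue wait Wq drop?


ρ = 19.19/72.15 = 0.2660
Wq(M/M/1) = ρ/(μ−λ) = 0.2660/52.96 = 0.005022 hr
Wq(M/D/1) = ρ/(2(μ−λ)) = 0.002511 hr
Savings = 0.005022 − 0.002511 = 0.002511 hr

Final: 0.002511 hr


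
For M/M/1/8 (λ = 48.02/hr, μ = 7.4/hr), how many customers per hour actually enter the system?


ρ = 6.4892; P_K = (1−ρ)ρ^8/(1−ρ^9) = 0.845898
λ_eff = λ(1 − P_K) = 48.02·(1 − 0.845898) = 48.02·0.154102 = 7.4000 /hr

Final: 7.4000 /hr


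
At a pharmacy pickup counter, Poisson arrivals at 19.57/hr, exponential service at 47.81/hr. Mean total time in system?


W = 1/(μ−λ) = 1/(47.81 − 19.57) = 1/28.24 = 0.03541 hr

Final: 0.03541 hr


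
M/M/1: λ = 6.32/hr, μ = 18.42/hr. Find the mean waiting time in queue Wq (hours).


ρ = 6.32/18.42 = 0.3431
Wq = ρ/(μ−λ) = 0.3431/(18.42 − 6.32) = 0.3431/12.10 = 0.02836 hr

Final: 0.02836 hr


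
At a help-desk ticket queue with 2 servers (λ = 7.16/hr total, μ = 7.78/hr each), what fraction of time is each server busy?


ρ = λ/(cμ) = 7.16/(2·7.78) = 7.16/15.56 = 0.4602

Final: 0.4602


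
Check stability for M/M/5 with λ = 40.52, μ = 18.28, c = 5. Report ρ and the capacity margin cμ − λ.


Total capacity cμ = 5·18.28 = 91.40/hr
ρ = λ/(cμ) = 40.52/91.40 = 0.4433
Stable ⇔ ρ < 1: YES
Spare capacity = cμ − λ = 91.40 − 40.52 = 50.88/hr

Final: ρ = 0.4433; stable; margin = 50.88/hr


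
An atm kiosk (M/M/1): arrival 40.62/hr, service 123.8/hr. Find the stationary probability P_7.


ρ = 40.62/123.8 = 0.3281
P_n = (1−ρ)·ρ^n = (1 − 0.3281)·0.3281^7 = 0.6719·0.0004094 = 0.0002751

Final: 0.0002751


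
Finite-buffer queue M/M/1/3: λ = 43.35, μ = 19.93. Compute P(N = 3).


ρ = λ/μ = 43.35/19.93 = 2.1751
P_K = (1−ρ)ρ^K/(1−ρ^(K+1)) = (-1.1751·10.290712)/(1 − 22.383460)
= -12.092748/-21.383460 = 0.565519

Final: 0.565519


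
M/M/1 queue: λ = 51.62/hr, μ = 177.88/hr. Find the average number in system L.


ρ = λ/μ = 51.62/177.88 = 0.2902
L = ρ/(1−ρ) = 0.2902/(1 − 0.2902) = 0.2902/0.7098 = 0.4088

Final: 0.4088


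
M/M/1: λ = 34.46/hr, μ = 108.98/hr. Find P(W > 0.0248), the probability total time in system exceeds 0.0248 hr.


W ~ Exponential(μ−λ) for M/M/1.
μ − λ = 108.98 − 34.46 = 74.5200
P(W > t) = e^{−(μ−λ)t} = e^{−1.8481} = 0.157537

Final: 0.157537


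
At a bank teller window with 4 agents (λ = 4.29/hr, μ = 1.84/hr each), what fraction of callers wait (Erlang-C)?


a = λ/μ = 2.3315; ρ = a/4 = 0.5829
P₀ = 0.089979 (from M/M/c formula)
C(c,a) = [a^c/(c!(1−ρ))]·P₀ = [29.55003/(24·0.4171)]·0.089979
= 2.95179·0.089979 = 0.265600

Final: 0.265600


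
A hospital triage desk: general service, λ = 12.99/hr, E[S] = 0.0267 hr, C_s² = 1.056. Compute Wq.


ρ = λ·E[S] = 12.99·0.0267 = 0.3468
E[S²] = E[S]²(1+C_s²) = 0.0267²·(1+1.056) = 0.001466
Wq = λ·E[S²]/(2(1−ρ)) = 12.99·0.001466/(2·0.6532) = 0.01457 hr

Final: 0.01457 hr


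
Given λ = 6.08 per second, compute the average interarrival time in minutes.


Mean interarrival time = 1/λ = 1/6.08 second = 0.16447 second
In minutes: 0.16447 × 0.0166667 = 0.002741 min

Final: 0.002741 min


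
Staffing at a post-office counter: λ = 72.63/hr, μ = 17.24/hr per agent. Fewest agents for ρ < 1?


Stability requires cμ > λ ⇔ c > λ/μ.
λ/μ = 72.63/17.24 = 4.2129
Minimum integer c = ⌊4.2129⌋ + 1 = 5
Check: 5·17.24 = 86.20 > 72.63, while 4·17.24 = 68.96 ≤ 72.63

Final: 5 servers


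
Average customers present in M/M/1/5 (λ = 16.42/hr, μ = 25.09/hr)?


ρ = 16.42/25.09 = 0.6544
L = ρ[1 − (K+1)ρ^K + Kρ^(K+1)] / [(1−ρ)(1−ρ^(K+1))]
Numerator: 0.6544·(1 − 6·0.120050 + 5·0.078566) = 0.440133
Denominator: (0.3456)·(0.921434) = 0.318407
L = 0.440133/0.318407 = 1.3823

Final: 1.3823


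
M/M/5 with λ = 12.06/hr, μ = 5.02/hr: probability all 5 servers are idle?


a = λ/μ = 12.06/5.02 = 2.4024; ρ = a/c = 0.4805
Σ_{k=0}^{4} a^k/k! (terms k=0..4) = 1.00000 + 2.40239 + 2.88574 + 2.31089 + 1.38792 = 9.98694
Tail: a^5/(5!(1−ρ)) = 80.02358/(120·0.5195) = 1.28361
P₀ = 1/(9.98694 + 1.28361) = 1/11.27055 = 0.088727

Final: 0.088727


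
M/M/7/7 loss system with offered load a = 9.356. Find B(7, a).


B(c,a) = (a^c/c!) / Σ_{k=0}^{c} a^k/k!
a^7/7! = 1245.090603
Σ terms (k=0..7): 1.00000 + 9.35600 + 43.76737 + 136.49583 + 319.26375 + 597.40633 + 931.55560 + 1245.09060 = 3283.935486
B = 1245.090603/3283.935486 = 0.379146

Final: 0.379146


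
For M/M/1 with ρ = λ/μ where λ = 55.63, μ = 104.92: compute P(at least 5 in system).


ρ = 55.63/104.92 = 0.5302
P(N ≥ n) = ρ^n = 0.5302^5 = 0.041904

Final: 0.041904


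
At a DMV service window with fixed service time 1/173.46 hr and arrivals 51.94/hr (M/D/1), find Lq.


ρ = 51.94/173.46 = 0.2994
M/D/1: Lq = ρ²/(2(1−ρ)) = 0.08966/(2·0.7006) = 0.06399

Final: 0.06399


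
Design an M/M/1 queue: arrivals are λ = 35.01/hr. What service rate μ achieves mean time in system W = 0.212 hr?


W = 1/(μ−λ) ⇒ μ − λ = 1/W = 1/0.212 = 4.7170
μ = λ + 1/W = 35.01 + 4.7170 = 39.7270 per hr

Final: 39.7270 /hr


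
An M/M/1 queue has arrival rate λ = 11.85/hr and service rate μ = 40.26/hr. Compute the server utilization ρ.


ρ = λ/μ = 11.85/40.26 = 0.2943

Final: 0.2943


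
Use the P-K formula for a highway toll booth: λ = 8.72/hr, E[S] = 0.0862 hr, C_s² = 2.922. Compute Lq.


ρ = λ·E[S] = 8.72·0.0862 = 0.7517
Lq = ρ²(1+C_s²)/(2(1−ρ)) = 0.5650·(1+2.922)/(2·0.2483)
= 0.5650·3.9220/0.4967 = 4.46155

Final: 4.46155


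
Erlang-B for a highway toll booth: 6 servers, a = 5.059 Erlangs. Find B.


B(c,a) = (a^c/c!) / Σ_{k=0}^{c} a^k/k!
a^6/6! = 23.283892
Σ terms (k=0..6): 1.00000 + 5.05900 + 12.79674 + 21.57957 + 27.29276 + 27.61482 + 23.28389 = 118.626780
B = 23.283892/118.626780 = 0.196279

Final: 0.196279


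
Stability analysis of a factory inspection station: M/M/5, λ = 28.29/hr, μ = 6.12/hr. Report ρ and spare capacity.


Total capacity cμ = 5·6.12 = 30.60/hr
ρ = λ/(cμ) = 28.29/30.60 = 0.9245
Stable ⇔ ρ < 1: YES
Spare capacity = cμ − λ = 30.60 − 28.29 = 2.31/hr

Final: ρ = 0.9245; stable; margin = 2.31/hr


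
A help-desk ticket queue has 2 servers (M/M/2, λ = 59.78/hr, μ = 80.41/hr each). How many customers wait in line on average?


a = λ/μ = 0.7434; ρ = a/2 = 0.3717
P₀ = 0.458024
Lq = P₀·a^c·ρ / (c!·(1−ρ)²) = 0.458024·0.55270·0.3717/(2·0.39474)
= 0.11920

Final: 0.11920


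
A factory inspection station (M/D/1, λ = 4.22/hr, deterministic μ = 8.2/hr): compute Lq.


ρ = 4.22/8.2 = 0.5146
M/D/1: Lq = ρ²/(2(1−ρ)) = 0.2648/(2·0.4854) = 0.27283

Final: 0.27283


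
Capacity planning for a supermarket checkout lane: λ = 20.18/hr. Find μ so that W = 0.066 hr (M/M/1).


W = 1/(μ−λ) ⇒ μ − λ = 1/W = 1/0.066 = 15.1515
μ = λ + 1/W = 20.18 + 15.1515 = 35.3315 per hr

Final: 35.3315 /hr


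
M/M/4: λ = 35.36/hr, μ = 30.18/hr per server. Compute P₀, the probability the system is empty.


a = λ/μ = 35.36/30.18 = 1.1716; ρ = a/c = 0.2929
Σ_{k=0}^{3} a^k/k! (terms k=0..3) = 1.00000 + 1.17164 + 0.68637 + 0.26806 = 3.12606
Tail: a^4/(4!(1−ρ)) = 1.88440/(24·0.7071) = 0.11104
P₀ = 1/(3.12606 + 0.11104) = 1/3.23710 = 0.308918

Final: 0.308918


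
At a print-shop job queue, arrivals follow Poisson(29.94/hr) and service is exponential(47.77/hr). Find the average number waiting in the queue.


ρ = 29.94/47.77 = 0.6268
Lq = ρ²/(1−ρ) = 0.3928/0.3732 = 1.0524

Final: 1.0524


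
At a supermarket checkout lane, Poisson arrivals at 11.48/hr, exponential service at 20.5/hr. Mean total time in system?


W = 1/(μ−λ) = 1/(20.5 − 11.48) = 1/9.02 = 0.1109 hr

Final: 0.1109 hr


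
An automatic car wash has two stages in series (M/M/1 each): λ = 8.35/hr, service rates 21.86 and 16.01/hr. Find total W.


Each node sees arrival rate λ = 8.35/hr (tandem ⇒ throughput preserved).
W₁ = 1/(μ₁−λ) = 1/(21.86−8.35) = 0.07402 hr
W₂ = 1/(μ₂−λ) = 1/(16.01−8.35) = 0.13055 hr
W_total = W₁ + W₂ = 0.07402 + 0.13055 = 0.20457 hr

Final: 0.20457 hr


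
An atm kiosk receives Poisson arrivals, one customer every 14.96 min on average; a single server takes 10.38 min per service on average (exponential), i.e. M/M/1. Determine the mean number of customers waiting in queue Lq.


λ = 60/14.96 = 4.0107 /hr
μ = 60/10.38 = 5.7803 /hr
ρ = λ/μ = 4.0107/5.7803 = 0.6939
Lq = ρ²/(1−ρ) = 0.4814/0.3061 = 1.5725

Final: 1.5725


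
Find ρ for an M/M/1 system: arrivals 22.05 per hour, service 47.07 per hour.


ρ = λ/μ = 22.05/47.07 = 0.4685

Final: 0.4685


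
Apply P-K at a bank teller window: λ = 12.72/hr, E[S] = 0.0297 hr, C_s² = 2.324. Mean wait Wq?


ρ = λ·E[S] = 12.72·0.0297 = 0.3778
E[S²] = E[S]²(1+C_s²) = 0.0297²·(1+2.324) = 0.002932
Wq = λ·E[S²]/(2(1−ρ)) = 12.72·0.002932/(2·0.6222) = 0.02997 hr

Final: 0.02997 hr


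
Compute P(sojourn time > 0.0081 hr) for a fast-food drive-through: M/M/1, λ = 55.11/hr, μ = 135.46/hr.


W ~ Exponential(μ−λ) for M/M/1.
μ − λ = 135.46 − 55.11 = 80.3500
P(W > t) = e^{−(μ−λ)t} = e^{−0.6508} = 0.521610

Final: 0.521610


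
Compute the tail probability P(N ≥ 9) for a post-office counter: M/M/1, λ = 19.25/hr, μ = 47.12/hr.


ρ = 19.25/47.12 = 0.4085
P(N ≥ n) = ρ^n = 0.4085^9 = 0.0003170

Final: 0.0003170


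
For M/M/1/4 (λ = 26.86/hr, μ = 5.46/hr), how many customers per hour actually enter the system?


ρ = 4.9194; P_K = (1−ρ)ρ^4/(1−ρ^5) = 0.797000
λ_eff = λ(1 − P_K) = 26.86·(1 − 0.797000) = 26.86·0.203000 = 5.4526 /hr

Final: 5.4526 /hr


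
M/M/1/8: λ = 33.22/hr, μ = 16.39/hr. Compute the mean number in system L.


ρ = 33.22/16.39 = 2.0268
L = ρ[1 − (K+1)ρ^K + Kρ^(K+1)] / [(1−ρ)(1−ρ^(K+1))]
Numerator: 2.0268·(1 − 9·284.816665 + 8·577.279414) = 4166.962217
Denominator: (-1.0268)·(-576.279414) = 591.750003
L = 4166.962217/591.750003 = 7.0418

Final: 7.0418


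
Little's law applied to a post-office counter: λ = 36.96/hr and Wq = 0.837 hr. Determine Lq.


Lq = λWq = 36.96·0.837 = 30.9355

Final: 30.9355


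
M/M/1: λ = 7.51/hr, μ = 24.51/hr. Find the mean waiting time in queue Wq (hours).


ρ = 7.51/24.51 = 0.3064
Wq = ρ/(μ−λ) = 0.3064/(24.51 − 7.51) = 0.3064/17.00 = 0.01802 hr

Final: 0.01802 hr


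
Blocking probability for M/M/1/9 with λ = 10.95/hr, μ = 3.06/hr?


ρ = λ/μ = 10.95/3.06 = 3.5784
P_K = (1−ρ)ρ^K/(1−ρ^(K+1)) = (-2.5784·96213.105837)/(1 − 344291.996377)
= -248078.890540/-344290.996377 = 0.720550

Final: 0.720550


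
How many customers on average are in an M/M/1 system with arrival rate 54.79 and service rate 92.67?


ρ = λ/μ = 54.79/92.67 = 0.5912
L = ρ/(1−ρ) = 0.5912/(1 − 0.5912) = 0.5912/0.4088 = 1.4464

Final: 1.4464


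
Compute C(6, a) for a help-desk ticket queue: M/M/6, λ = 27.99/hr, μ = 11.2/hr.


a = λ/μ = 2.4991; ρ = a/6 = 0.4165
P₀ = 0.081694 (from M/M/c formula)
C(c,a) = [a^c/(c!(1−ρ))]·P₀ = [243.61793/(720·0.5835)]·0.081694
= 0.57989·0.081694 = 0.047374

Final: 0.047374


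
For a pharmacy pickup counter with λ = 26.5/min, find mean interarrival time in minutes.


Mean interarrival time = 1/λ = 1/26.5 minute = 0.03774 minute
In minutes: 0.03774 × 1 = 0.03774 min

Final: 0.03774 min


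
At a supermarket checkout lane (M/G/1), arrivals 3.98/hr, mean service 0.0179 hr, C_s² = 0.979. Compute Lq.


ρ = λ·E[S] = 3.98·0.0179 = 0.07124
Lq = ρ²(1+C_s²)/(2(1−ρ)) = 0.005075·(1+0.979)/(2·0.9288)
= 0.005075·1.9790/1.8575 = 0.005407

Final: 0.005407


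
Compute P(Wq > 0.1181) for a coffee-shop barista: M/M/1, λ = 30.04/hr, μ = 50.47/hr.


ρ = 30.04/50.47 = 0.5952
P(Wq > t) = ρ·e^{−(μ−λ)t} = 0.5952·e^{−2.4128}
= 0.5952·0.089566 = 0.053310

Final: 0.053310


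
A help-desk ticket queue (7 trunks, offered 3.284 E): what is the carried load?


B(7,3.284) = 0.031234 (Erlang-B)
Carried load = a(1 − B) = 3.284·(1 − 0.031234) = 3.284·0.968766 = 3.1814 E

Final: 3.1814 Erlangs


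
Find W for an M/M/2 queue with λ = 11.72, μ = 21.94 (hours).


a = 0.5342; ρ = 0.2671; P₀ = 0.578417
Lq = P₀·a^c·ρ/(c!(1−ρ)²) = 0.04104
Wq = Lq/λ = 0.04104/11.72 = 0.003501 hr
W = Wq + 1/μ = 0.003501 + 0.04558 = 0.04908 hr

Final: 0.04908 hr


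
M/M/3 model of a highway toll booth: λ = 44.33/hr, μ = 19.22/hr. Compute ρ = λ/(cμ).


ρ = λ/(cμ) = 44.33/(3·19.22) = 44.33/57.66 = 0.7688

Final: 0.7688


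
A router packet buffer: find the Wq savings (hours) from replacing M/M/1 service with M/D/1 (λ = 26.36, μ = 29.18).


ρ = 26.36/29.18 = 0.9034
Wq(M/M/1) = ρ/(μ−λ) = 0.9034/2.82 = 0.32034 hr
Wq(M/D/1) = ρ/(2(μ−λ)) = 0.16017 hr
Savings = 0.32034 − 0.16017 = 0.16017 hr

Final: 0.16017 hr


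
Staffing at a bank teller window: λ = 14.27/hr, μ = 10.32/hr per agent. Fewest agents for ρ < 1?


Stability requires cμ > λ ⇔ c > λ/μ.
λ/μ = 14.27/10.32 = 1.3828
Minimum integer c = ⌊1.3828⌋ + 1 = 2
Check: 2·10.32 = 20.64 > 14.27, while 1·10.32 = 10.32 ≤ 14.27

Final: 2 servers


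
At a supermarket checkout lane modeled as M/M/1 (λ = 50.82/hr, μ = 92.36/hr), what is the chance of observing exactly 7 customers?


ρ = 50.82/92.36 = 0.5502
P_n = (1−ρ)·ρ^n = (1 − 0.5502)·0.5502^7 = 0.4498·0.015271 = 0.006868

Final: 0.006868


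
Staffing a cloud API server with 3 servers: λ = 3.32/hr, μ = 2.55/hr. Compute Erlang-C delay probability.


a = λ/μ = 1.3020; ρ = a/3 = 0.4340
P₀ = 0.263202 (from M/M/c formula)
C(c,a) = [a^c/(c!(1−ρ))]·P₀ = [2.20696/(6·0.5660)]·0.263202
= 0.64985·0.263202 = 0.171043

Final: 0.171043


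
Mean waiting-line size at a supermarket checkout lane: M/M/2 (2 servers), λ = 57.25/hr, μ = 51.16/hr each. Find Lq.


a = λ/μ = 1.1190; ρ = a/2 = 0.5595
P₀ = 0.282447
Lq = P₀·a^c·ρ / (c!·(1−ρ)²) = 0.282447·1.25225·0.5595/(2·0.19402)
= 0.50998

Final: 0.50998


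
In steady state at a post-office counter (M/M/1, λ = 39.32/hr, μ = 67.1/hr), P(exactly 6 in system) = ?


ρ = 39.32/67.1 = 0.5860
P_n = (1−ρ)·ρ^n = (1 − 0.5860)·0.5860^6 = 0.4140·0.040490 = 0.016763

Final: 0.016763


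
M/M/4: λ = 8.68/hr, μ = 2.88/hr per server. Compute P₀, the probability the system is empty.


a = λ/μ = 8.68/2.88 = 3.0139; ρ = a/c = 0.7535
Σ_{k=0}^{3} a^k/k! (terms k=0..3) = 1.00000 + 3.01389 + 4.54176 + 4.56279 = 13.11844
Tail: a^4/(4!(1−ρ)) = 82.51045/(24·0.2465) = 13.94543
P₀ = 1/(13.11844 + 13.94543) = 1/27.06387 = 0.036950

Final: 0.036950


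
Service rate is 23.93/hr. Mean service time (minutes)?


Mean service time = 1/μ = 1/23.93 hour = 0.04179 hour
In minutes: 0.04179 × 60 = 2.5073 min

Final: 2.5073 min


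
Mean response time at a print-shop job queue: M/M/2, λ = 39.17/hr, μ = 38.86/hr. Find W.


a = 1.0080; ρ = 0.5040; P₀ = 0.329797
Lq = P₀·a^c·ρ/(c!(1−ρ)²) = 0.34321
Wq = Lq/λ = 0.34321/39.17 = 0.008762 hr
W = Wq + 1/μ = 0.008762 + 0.02573 = 0.03450 hr

Final: 0.03450 hr
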